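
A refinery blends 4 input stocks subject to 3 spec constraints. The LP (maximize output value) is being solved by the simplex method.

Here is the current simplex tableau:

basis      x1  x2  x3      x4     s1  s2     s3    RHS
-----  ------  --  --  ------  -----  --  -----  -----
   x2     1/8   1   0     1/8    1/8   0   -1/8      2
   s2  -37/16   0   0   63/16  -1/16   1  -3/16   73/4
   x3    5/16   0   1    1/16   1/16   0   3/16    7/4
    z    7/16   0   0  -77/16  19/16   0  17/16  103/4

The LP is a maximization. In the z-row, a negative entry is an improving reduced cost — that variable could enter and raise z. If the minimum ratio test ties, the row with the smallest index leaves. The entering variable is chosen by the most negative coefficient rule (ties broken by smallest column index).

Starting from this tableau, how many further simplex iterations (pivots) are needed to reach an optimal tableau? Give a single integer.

2

pivot: x4 in, s2 out → z = 865/18
pivot: x1 in, x3 out → z = 1277/22
No improving column remains; optimal.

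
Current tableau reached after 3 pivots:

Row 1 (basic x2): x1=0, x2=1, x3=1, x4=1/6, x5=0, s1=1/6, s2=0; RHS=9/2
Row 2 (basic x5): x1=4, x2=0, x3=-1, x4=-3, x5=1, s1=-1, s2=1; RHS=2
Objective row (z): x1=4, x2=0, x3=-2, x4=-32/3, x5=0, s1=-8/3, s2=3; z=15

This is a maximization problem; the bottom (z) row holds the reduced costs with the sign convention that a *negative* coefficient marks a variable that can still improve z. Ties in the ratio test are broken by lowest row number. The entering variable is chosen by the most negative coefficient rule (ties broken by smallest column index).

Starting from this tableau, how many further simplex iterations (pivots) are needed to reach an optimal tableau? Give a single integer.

pivot: x4 in, x2 out → z = 303
No improving column remains; optimal.

1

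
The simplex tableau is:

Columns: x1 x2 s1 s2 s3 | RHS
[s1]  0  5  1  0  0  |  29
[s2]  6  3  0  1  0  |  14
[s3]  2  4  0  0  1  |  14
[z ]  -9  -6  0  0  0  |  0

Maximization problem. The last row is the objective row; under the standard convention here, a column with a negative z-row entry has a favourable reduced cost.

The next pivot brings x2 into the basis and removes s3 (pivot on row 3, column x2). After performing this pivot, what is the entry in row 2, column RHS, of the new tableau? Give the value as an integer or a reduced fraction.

7/2

Pivot element is row 3, column x2: 4.
Normalize row 3: new (row 3, RHS) = 14/4 = 7/2.
row 2 ← row 2 − 3·(new row 3): 14 − 3·(7/2) = 7/2.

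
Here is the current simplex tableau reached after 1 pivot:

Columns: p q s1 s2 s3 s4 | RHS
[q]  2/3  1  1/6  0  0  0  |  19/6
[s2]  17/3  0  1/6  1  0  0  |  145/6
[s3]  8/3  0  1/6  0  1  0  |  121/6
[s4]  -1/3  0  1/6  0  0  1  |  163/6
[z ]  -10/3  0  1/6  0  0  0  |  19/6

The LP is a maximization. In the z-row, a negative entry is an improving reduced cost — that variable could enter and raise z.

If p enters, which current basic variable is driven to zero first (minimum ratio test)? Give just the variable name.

s2

Ratios: row 1 (q): (19/6)/(2/3) = 19/4; row 2 (s2): (145/6)/(17/3) = 145/34; row 3 (s3): (121/6)/(8/3) = 121/16; row 4 (s4): entry -1/3 ≤ 0, skip.
Minimum ratio 145/34 is in the s2 row, so s2 leaves.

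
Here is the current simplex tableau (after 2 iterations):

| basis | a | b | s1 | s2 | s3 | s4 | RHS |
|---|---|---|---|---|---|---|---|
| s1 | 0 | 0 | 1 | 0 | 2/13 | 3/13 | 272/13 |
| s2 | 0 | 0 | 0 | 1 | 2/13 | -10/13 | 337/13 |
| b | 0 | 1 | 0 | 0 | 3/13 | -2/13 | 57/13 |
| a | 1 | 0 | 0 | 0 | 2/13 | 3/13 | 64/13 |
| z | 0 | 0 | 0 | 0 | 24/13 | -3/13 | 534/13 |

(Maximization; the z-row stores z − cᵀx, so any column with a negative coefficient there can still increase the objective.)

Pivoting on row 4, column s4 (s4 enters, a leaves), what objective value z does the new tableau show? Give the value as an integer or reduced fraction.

Minimum ratio for s4: (64/13)/(3/13) = 64/3.
z changes by −(z-row coeff of s4)·ratio = −(-3/13)·(64/3) = 64/13.
New z = 534/13 + (64/13) = 46.

46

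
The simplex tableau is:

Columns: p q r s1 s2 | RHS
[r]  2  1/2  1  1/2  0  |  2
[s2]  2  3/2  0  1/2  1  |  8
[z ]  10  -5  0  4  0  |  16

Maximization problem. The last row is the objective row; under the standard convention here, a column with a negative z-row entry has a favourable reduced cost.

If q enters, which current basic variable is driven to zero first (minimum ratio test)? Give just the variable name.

Ratios: row 1 (r): 2/(1/2) = 4; row 2 (s2): 8/(3/2) = 16/3.
Minimum ratio 4 is in the r row, so r leaves.

r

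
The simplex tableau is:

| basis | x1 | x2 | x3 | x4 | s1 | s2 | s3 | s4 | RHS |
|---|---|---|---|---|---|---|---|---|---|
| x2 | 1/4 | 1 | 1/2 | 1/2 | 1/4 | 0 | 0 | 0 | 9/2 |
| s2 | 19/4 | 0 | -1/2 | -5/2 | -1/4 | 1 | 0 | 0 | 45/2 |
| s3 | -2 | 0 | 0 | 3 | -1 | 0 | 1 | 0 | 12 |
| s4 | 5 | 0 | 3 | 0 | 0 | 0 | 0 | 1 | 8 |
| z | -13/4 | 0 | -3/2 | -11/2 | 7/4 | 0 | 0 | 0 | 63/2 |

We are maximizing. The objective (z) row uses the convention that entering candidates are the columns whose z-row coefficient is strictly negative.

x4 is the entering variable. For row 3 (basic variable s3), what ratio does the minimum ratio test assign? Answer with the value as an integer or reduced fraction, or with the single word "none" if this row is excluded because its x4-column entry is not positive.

4

Ratio = RHS / (x4 entry) = 12 / 3 = 4.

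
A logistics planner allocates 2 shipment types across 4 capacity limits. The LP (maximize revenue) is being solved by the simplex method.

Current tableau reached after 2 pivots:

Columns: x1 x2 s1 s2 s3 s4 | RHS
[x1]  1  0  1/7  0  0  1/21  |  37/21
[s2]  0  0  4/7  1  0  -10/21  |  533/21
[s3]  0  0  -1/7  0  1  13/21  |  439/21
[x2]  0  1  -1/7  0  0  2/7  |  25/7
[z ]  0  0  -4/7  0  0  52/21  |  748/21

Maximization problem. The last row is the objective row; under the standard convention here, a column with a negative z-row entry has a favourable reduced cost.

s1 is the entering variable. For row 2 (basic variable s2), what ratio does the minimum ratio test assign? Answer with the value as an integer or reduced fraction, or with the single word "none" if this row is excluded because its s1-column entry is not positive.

Ratio = RHS / (s1 entry) = (533/21) / (4/7) = 533/12.

533/12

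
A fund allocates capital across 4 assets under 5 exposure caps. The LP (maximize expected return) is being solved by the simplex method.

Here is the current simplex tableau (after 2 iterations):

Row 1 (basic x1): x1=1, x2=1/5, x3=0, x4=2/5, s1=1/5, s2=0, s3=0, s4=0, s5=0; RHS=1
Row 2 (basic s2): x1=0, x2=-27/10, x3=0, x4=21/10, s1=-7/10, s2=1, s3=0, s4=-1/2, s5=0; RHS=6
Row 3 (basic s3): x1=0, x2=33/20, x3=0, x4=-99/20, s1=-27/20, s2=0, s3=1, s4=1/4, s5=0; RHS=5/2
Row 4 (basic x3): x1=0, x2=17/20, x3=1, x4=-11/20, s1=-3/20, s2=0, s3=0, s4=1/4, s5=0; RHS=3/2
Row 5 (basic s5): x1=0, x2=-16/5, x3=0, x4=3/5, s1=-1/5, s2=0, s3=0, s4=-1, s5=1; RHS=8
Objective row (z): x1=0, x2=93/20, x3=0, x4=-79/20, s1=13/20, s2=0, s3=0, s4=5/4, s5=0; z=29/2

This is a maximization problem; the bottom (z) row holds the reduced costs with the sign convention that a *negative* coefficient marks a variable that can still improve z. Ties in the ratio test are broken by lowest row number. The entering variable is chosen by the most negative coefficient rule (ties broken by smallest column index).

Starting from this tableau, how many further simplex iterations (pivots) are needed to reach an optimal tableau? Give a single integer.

1

pivot: x4 in, x1 out → z = 195/8
No improving column remains; optimal.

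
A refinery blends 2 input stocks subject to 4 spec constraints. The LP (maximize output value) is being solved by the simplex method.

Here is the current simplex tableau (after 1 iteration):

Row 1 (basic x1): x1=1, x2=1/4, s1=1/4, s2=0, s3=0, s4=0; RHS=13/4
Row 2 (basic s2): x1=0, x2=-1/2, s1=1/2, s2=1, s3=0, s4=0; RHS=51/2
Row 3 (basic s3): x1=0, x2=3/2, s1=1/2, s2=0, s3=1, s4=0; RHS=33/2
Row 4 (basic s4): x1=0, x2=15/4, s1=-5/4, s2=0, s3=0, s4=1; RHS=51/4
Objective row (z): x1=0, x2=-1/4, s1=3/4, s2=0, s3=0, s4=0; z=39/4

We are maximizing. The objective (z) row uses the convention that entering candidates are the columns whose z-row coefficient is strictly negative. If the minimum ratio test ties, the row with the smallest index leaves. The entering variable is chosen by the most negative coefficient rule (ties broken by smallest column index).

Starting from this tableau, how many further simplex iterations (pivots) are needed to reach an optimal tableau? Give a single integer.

pivot: x2 in, s4 out → z = 53/5
No improving column remains; optimal.

1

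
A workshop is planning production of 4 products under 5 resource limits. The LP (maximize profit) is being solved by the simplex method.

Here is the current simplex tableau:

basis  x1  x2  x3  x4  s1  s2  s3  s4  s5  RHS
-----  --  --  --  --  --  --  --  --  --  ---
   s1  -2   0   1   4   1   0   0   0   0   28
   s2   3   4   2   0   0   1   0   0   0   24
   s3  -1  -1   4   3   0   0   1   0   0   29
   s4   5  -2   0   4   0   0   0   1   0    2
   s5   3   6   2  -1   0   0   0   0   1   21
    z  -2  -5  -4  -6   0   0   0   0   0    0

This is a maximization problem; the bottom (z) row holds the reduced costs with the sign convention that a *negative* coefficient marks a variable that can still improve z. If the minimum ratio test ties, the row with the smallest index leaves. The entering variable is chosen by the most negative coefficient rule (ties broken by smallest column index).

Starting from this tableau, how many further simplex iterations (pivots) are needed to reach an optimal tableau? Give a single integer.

3

pivot: x4 in, s4 out → z = 3
pivot: x2 in, s5 out → z = 377/11
pivot: x3 in, s3 out → z = 291/7
No improving column remains; optimal.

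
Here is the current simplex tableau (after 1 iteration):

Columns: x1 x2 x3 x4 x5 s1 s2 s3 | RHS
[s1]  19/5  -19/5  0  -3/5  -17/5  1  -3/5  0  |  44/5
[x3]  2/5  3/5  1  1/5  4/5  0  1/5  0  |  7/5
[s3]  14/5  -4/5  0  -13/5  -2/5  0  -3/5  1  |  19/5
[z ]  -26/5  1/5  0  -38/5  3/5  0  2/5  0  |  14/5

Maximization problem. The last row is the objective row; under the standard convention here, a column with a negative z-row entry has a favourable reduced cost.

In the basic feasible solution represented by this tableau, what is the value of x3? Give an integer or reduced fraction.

7/5

x3 is basic (row 2); its value is the RHS of that row: 7/5.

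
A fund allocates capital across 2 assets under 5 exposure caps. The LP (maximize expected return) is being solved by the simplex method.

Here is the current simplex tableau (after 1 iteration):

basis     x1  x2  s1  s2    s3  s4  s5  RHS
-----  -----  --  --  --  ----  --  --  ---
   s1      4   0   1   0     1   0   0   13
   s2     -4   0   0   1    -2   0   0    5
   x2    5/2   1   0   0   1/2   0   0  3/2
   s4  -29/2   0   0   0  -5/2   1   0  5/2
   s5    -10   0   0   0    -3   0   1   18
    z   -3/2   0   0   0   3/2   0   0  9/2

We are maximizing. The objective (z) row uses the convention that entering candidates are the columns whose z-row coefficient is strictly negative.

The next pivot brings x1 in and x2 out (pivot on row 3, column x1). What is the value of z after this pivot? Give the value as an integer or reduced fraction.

27/5

Minimum ratio for x1: (3/2)/(5/2) = 3/5.
z changes by −(z-row coeff of x1)·ratio = −(-3/2)·(3/5) = 9/10.
New z = 9/2 + (9/10) = 27/5.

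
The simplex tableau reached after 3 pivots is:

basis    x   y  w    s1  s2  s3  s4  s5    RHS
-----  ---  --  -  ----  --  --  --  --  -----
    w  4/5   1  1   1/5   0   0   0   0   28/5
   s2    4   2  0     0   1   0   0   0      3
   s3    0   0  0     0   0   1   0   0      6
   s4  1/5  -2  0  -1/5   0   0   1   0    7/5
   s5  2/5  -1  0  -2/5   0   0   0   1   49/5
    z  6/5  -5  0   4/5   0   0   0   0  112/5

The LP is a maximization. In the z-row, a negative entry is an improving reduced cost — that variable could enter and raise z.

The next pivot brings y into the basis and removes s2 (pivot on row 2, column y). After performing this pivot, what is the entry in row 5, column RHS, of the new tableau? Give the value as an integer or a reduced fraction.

113/10

Pivot element is row 2, column y: 2.
Normalize row 2: new (row 2, RHS) = 3/2 = 3/2.
row 5 ← row 5 − (-1)·(new row 2): 49/5 − (-1)·(3/2) = 113/10.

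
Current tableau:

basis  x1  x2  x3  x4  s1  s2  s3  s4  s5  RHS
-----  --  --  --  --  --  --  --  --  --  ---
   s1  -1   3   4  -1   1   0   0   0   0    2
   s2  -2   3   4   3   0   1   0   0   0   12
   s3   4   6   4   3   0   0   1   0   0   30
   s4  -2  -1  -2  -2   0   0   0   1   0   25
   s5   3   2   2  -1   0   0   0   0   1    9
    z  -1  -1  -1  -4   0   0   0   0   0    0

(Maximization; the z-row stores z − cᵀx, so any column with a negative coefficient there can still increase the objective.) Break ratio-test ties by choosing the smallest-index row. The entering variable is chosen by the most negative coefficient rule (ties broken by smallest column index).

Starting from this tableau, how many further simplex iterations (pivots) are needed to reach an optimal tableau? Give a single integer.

2

pivot: x4 in, s2 out → z = 16
pivot: x1 in, s3 out → z = 27
No improving column remains; optimal.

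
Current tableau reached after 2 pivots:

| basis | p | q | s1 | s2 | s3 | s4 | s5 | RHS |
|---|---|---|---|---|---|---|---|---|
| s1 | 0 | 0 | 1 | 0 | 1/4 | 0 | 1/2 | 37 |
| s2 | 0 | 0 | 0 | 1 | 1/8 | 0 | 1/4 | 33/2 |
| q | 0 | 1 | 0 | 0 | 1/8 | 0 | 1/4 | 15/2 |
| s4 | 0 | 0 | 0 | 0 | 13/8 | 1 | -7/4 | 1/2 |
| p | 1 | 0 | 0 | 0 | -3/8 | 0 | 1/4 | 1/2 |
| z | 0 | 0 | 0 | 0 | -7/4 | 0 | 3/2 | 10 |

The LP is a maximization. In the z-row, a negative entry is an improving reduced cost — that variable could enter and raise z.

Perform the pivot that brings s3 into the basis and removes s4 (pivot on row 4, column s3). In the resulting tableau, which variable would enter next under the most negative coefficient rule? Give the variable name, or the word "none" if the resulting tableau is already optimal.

Pivot element 13/8. New z-row = old z-row − (-7/4)·(row 4/(13/8)).
Updated z-row coefficients: p: 0, q: 0, s1: 0, s2: 0, s3: 0, s4: 14/13, s5: -5/13.
The most negative is -5/13 in column s5, so s5 would enter next.

s5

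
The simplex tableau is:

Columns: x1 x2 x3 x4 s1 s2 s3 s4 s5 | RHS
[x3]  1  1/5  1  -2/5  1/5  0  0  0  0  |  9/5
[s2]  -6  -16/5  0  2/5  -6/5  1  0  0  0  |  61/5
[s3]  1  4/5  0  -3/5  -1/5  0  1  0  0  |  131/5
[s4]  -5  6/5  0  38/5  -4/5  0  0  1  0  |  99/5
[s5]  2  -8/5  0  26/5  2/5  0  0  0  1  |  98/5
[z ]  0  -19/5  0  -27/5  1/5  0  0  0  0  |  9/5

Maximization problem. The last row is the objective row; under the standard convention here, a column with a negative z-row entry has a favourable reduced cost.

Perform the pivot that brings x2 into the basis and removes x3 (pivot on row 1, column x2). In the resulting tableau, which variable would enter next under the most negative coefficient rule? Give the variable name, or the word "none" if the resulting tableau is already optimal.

Pivot element 1/5. New z-row = old z-row − (-19/5)·(row 1/(1/5)).
Updated z-row coefficients: x1: 19, x2: 0, x3: 19, x4: -13, s1: 4, s2: 0, s3: 0, s4: 0, s5: 0.
The most negative is -13 in column x4, so x4 would enter next.

x4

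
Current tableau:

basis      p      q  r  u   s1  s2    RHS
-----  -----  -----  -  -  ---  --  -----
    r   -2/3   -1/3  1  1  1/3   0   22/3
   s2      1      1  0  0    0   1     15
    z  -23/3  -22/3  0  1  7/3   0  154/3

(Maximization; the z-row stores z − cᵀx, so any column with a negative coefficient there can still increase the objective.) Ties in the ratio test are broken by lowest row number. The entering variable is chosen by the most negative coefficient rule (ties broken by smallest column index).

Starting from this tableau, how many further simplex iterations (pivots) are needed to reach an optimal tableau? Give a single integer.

1

pivot: p in, s2 out → z = 499/3
No improving column remains; optimal.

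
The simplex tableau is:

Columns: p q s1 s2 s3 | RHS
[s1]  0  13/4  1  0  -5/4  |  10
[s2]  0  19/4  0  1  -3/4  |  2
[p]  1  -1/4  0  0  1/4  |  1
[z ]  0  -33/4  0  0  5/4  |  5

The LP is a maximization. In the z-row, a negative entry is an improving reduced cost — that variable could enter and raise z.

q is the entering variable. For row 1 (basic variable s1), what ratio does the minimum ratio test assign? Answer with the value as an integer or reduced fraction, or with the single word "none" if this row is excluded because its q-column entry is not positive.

Ratio = RHS / (q entry) = 10 / (13/4) = 40/13.

40/13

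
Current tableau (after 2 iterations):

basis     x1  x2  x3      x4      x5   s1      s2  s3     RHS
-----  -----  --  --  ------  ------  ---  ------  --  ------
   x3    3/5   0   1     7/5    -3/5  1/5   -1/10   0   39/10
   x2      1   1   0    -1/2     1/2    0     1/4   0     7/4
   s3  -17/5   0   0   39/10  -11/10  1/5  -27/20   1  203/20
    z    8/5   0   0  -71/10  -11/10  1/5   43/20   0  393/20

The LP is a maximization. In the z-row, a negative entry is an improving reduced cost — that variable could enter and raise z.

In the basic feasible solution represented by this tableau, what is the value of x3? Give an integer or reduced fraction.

x3 is basic (row 1); its value is the RHS of that row: 39/10.

39/10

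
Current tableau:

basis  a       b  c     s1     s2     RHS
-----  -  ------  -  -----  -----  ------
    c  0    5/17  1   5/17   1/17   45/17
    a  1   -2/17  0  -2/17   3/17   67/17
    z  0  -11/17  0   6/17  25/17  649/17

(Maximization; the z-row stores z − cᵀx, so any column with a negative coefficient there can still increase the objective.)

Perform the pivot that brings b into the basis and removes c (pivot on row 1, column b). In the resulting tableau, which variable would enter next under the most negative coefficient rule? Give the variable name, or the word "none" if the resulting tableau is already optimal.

Pivot element 5/17. New z-row = old z-row − (-11/17)·(row 1/(5/17)).
Updated z-row coefficients: a: 0, b: 0, c: 11/5, s1: 1, s2: 8/5.
No coefficient is strictly negative; the tableau after this pivot is optimal.

none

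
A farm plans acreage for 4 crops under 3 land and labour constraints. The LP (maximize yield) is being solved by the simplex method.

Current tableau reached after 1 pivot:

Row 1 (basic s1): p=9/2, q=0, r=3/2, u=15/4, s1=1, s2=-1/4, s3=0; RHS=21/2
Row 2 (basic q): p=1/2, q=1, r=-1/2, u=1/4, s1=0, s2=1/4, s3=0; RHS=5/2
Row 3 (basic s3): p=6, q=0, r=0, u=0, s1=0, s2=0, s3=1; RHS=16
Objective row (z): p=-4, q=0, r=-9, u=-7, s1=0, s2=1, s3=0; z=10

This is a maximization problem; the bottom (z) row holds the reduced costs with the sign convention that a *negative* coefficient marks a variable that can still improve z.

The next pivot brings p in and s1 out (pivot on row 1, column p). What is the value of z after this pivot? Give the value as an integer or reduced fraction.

58/3

Minimum ratio for p: (21/2)/(9/2) = 7/3.
z changes by −(z-row coeff of p)·ratio = −(-4)·(7/3) = 28/3.
New z = 10 + (28/3) = 58/3.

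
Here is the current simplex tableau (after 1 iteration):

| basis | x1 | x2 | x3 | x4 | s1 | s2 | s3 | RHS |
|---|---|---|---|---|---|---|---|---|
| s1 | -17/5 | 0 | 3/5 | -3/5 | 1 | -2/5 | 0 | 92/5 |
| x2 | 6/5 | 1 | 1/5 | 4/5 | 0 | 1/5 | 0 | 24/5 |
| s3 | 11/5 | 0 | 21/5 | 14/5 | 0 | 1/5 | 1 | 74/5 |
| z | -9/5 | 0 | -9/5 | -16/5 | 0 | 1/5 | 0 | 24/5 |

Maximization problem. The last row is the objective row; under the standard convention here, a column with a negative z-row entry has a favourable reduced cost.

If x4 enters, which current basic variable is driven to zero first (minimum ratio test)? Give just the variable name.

Ratios: row 1 (s1): entry -3/5 ≤ 0, skip; row 2 (x2): (24/5)/(4/5) = 6; row 3 (s3): (74/5)/(14/5) = 37/7.
Minimum ratio 37/7 is in the s3 row, so s3 leaves.

s3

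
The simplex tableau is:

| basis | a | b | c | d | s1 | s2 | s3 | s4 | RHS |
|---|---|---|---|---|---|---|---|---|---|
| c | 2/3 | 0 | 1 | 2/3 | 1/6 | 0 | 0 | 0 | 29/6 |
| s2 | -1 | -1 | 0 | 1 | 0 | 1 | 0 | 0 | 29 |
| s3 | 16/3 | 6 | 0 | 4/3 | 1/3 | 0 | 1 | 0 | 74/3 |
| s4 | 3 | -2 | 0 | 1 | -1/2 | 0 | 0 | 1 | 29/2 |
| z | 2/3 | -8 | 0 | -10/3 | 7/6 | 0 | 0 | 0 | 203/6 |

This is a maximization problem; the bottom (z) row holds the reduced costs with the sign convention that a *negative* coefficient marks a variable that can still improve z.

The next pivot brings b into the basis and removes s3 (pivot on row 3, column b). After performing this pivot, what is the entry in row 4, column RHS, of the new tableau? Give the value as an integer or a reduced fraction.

Pivot element is row 3, column b: 6.
Normalize row 3: new (row 3, RHS) = (74/3)/6 = 37/9.
row 4 ← row 4 − (-2)·(new row 3): 29/2 − (-2)·(37/9) = 409/18.

409/18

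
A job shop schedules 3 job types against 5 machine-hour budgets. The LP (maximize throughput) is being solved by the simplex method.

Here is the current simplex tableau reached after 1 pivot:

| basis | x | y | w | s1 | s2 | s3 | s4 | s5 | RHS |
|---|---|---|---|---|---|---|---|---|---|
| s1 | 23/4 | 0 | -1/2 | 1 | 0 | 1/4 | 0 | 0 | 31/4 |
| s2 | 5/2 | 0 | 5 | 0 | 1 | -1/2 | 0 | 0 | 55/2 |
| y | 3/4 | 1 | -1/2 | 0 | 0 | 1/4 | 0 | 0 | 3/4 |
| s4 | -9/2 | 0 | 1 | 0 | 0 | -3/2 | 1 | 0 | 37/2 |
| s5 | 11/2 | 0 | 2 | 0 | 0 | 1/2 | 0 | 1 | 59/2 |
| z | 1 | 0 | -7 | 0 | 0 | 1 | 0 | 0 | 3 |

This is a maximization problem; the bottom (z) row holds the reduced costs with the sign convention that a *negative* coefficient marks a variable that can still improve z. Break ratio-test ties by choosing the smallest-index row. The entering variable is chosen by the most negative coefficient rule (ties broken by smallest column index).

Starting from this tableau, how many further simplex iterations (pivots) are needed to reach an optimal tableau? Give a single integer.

1

pivot: w in, s2 out → z = 83/2
No improving column remains; optimal.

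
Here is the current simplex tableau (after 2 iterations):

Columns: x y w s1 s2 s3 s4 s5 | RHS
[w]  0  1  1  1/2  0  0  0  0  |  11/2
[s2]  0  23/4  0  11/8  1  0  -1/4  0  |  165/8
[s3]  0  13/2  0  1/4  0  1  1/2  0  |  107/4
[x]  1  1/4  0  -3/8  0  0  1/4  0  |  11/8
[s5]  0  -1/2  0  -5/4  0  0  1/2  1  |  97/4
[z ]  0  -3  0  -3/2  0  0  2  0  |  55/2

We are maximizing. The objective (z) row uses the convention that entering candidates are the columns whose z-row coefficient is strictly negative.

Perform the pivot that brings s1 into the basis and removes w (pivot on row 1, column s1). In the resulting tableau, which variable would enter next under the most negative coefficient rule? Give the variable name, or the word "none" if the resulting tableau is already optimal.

Pivot element 1/2. New z-row = old z-row − (-3/2)·(row 1/(1/2)).
Updated z-row coefficients: x: 0, y: 0, w: 3, s1: 0, s2: 0, s3: 0, s4: 2, s5: 0.
No coefficient is strictly negative; the tableau after this pivot is optimal.

none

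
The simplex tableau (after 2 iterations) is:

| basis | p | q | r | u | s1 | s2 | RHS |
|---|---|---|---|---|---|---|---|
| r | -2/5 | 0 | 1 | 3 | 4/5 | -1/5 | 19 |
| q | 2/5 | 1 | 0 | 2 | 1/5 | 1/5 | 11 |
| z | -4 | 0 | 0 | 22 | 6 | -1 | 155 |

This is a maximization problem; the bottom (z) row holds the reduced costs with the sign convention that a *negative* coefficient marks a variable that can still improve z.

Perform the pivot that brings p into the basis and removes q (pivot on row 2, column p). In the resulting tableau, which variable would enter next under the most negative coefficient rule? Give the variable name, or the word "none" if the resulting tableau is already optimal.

Pivot element 2/5. New z-row = old z-row − (-4)·(row 2/(2/5)).
Updated z-row coefficients: p: 0, q: 10, r: 0, u: 42, s1: 8, s2: 1.
No coefficient is strictly negative; the tableau after this pivot is optimal.

none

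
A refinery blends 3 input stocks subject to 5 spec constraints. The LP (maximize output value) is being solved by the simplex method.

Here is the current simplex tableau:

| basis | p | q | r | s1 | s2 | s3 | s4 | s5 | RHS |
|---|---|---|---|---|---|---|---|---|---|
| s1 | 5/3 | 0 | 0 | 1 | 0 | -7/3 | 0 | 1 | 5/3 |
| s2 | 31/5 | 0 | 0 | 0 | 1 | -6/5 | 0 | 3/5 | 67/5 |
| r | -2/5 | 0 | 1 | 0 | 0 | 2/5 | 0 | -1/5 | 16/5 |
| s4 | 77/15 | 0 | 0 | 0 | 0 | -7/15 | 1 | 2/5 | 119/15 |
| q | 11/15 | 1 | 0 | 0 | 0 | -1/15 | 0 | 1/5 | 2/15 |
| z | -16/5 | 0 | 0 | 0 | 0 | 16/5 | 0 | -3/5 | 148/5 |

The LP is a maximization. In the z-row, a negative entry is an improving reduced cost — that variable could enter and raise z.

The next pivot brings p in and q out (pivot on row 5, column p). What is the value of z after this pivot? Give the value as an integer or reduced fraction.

Minimum ratio for p: (2/15)/(11/15) = 2/11.
z changes by −(z-row coeff of p)·ratio = −(-16/5)·(2/11) = 32/55.
New z = 148/5 + (32/55) = 332/11.

332/11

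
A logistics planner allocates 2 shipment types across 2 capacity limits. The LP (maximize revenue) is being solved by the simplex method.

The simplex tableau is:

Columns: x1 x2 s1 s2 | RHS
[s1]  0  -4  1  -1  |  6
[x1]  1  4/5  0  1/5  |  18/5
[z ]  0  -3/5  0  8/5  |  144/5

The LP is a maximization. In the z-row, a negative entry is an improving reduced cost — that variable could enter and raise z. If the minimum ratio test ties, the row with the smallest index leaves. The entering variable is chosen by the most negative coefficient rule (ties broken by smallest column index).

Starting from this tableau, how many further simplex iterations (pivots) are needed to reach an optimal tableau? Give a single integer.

pivot: x2 in, x1 out → z = 63/2
No improving column remains; optimal.

1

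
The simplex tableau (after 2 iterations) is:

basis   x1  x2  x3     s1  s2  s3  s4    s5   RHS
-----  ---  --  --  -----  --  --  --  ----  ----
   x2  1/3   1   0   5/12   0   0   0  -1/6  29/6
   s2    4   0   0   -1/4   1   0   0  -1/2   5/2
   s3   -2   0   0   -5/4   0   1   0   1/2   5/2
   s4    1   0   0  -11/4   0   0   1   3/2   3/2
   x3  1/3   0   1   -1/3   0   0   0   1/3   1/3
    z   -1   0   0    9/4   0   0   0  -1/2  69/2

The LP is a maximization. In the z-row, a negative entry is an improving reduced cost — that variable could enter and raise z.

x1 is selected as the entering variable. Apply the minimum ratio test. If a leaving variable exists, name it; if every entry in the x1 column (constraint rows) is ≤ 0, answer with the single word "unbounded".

s2

Ratios: row 1 (x2): (29/6)/(1/3) = 29/2; row 2 (s2): (5/2)/4 = 5/8; row 3 (s3): entry -2 ≤ 0, skip; row 4 (s4): (3/2)/1 = 3/2; row 5 (x3): (1/3)/(1/3) = 1.
Minimum ratio is in the s2 row, so s2 leaves.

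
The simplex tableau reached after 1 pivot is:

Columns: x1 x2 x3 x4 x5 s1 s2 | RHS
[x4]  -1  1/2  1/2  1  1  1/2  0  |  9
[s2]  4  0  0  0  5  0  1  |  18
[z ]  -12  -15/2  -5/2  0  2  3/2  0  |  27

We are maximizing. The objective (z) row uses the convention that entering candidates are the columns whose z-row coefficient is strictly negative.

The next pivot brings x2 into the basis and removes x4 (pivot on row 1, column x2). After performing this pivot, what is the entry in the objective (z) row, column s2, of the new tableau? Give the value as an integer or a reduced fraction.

Pivot element is row 1, column x2: 1/2.
Normalize row 1: new (row 1, s2) = 0/(1/2) = 0.
z-row ← z-row − (-15/2)·(new row 1): 0 − (-15/2)·0 = 0.

0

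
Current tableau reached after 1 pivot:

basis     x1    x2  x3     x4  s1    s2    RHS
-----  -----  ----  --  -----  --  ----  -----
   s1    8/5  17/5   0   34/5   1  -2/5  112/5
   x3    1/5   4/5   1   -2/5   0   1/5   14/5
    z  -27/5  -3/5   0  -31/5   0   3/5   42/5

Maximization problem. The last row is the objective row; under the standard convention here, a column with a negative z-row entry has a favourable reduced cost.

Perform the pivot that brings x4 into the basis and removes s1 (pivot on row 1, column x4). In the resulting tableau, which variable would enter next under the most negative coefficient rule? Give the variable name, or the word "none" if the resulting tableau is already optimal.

x1

Pivot element 34/5. New z-row = old z-row − (-31/5)·(row 1/(34/5)).
Updated z-row coefficients: x1: -67/17, x2: 5/2, x3: 0, x4: 0, s1: 31/34, s2: 4/17.
The most negative is -67/17 in column x1, so x1 would enter next.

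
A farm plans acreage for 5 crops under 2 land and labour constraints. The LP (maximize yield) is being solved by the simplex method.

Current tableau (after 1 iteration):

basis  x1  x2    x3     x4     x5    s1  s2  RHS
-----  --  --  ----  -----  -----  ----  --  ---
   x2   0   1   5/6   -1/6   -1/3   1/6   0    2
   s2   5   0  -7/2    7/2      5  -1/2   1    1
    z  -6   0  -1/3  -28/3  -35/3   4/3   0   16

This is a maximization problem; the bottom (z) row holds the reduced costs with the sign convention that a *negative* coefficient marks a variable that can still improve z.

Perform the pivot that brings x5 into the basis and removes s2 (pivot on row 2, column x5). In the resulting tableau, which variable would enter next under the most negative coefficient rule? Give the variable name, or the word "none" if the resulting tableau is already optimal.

Pivot element 5. New z-row = old z-row − (-35/3)·(row 2/5).
Updated z-row coefficients: x1: 17/3, x2: 0, x3: -17/2, x4: -7/6, x5: 0, s1: 1/6, s2: 7/3.
The most negative is -17/2 in column x3, so x3 would enter next.

x3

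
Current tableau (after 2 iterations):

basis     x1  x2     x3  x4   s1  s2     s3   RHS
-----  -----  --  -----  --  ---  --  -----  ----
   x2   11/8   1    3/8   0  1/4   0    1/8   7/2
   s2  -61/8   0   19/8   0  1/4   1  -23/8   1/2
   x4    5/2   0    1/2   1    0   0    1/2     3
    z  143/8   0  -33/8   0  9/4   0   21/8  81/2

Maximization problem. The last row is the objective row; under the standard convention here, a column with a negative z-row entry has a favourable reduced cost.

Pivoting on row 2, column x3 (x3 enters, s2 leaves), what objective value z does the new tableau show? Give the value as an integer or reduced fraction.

786/19

Minimum ratio for x3: (1/2)/(19/8) = 4/19.
z changes by −(z-row coeff of x3)·ratio = −(-33/8)·(4/19) = 33/38.
New z = 81/2 + (33/38) = 786/19.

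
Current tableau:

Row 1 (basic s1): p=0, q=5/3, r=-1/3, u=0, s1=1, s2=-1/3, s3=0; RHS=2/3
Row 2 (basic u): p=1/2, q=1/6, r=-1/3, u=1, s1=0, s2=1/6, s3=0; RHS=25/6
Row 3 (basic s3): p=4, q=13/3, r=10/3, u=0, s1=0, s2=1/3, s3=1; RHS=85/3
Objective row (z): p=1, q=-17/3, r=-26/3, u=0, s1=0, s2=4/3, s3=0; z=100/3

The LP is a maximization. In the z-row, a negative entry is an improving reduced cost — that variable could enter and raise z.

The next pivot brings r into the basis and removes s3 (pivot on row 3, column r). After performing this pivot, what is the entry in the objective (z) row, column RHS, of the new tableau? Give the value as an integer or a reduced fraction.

Pivot element is row 3, column r: 10/3.
Normalize row 3: new (row 3, RHS) = (85/3)/(10/3) = 17/2.
z-row ← z-row − (-26/3)·(new row 3): 100/3 − (-26/3)·(17/2) = 107.

107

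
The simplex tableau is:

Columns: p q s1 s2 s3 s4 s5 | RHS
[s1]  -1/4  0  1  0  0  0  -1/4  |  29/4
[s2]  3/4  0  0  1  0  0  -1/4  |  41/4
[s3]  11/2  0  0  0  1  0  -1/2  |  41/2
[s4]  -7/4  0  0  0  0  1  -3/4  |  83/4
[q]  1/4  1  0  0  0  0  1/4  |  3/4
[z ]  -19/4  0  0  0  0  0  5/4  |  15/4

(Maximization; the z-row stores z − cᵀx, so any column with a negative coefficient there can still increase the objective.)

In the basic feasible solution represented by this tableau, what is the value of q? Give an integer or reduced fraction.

3/4

q is basic (row 5); its value is the RHS of that row: 3/4.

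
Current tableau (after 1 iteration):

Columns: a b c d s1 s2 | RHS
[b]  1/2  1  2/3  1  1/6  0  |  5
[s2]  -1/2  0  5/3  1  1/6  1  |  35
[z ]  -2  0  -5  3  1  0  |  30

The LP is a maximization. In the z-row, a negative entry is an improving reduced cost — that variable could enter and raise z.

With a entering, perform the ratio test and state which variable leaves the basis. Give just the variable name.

Ratios: row 1 (b): 5/(1/2) = 10; row 2 (s2): entry -1/2 ≤ 0, skip.
Minimum ratio 10 is in the b row, so b leaves.

b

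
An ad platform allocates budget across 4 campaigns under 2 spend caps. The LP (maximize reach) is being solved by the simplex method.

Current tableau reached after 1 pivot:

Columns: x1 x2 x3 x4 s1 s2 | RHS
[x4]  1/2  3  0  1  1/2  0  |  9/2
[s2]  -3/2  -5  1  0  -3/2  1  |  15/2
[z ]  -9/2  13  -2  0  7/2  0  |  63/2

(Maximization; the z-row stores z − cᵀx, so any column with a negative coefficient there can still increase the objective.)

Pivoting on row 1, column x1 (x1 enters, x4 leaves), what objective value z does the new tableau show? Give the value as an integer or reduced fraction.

Minimum ratio for x1: (9/2)/(1/2) = 9.
z changes by −(z-row coeff of x1)·ratio = −(-9/2)·9 = 81/2.
New z = 63/2 + (81/2) = 72.

72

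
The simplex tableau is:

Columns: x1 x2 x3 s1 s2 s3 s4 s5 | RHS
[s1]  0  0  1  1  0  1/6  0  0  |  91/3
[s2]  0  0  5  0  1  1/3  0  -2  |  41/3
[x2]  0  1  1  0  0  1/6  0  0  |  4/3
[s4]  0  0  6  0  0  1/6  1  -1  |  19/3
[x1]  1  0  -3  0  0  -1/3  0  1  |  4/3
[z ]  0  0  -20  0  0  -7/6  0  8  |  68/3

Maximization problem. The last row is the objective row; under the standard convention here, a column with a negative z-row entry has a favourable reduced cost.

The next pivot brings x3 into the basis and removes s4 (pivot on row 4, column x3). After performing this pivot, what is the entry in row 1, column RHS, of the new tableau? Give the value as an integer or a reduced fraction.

527/18

Pivot element is row 4, column x3: 6.
Normalize row 4: new (row 4, RHS) = (19/3)/6 = 19/18.
row 1 ← row 1 − 1·(new row 4): 91/3 − 1·(19/18) = 527/18.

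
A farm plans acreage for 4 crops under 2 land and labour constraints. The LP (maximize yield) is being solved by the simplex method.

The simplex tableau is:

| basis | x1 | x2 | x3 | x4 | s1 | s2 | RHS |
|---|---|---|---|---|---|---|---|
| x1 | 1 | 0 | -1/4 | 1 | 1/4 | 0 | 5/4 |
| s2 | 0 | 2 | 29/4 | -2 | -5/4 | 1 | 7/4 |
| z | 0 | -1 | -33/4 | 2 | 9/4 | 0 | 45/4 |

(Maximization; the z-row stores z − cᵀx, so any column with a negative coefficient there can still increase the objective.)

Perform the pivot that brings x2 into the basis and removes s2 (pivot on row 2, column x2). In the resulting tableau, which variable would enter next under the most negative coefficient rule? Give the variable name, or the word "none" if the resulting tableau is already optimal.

x3

Pivot element 2. New z-row = old z-row − (-1)·(row 2/2).
Updated z-row coefficients: x1: 0, x2: 0, x3: -37/8, x4: 1, s1: 13/8, s2: 1/2.
The most negative is -37/8 in column x3, so x3 would enter next.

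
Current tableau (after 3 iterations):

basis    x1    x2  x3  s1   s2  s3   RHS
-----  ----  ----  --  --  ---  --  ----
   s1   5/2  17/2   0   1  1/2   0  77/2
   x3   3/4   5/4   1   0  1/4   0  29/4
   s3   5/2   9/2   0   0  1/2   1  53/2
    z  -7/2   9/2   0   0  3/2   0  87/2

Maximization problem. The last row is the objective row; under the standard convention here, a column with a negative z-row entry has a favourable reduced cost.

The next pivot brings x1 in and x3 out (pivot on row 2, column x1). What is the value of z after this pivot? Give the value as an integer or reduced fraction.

Minimum ratio for x1: (29/4)/(3/4) = 29/3.
z changes by −(z-row coeff of x1)·ratio = −(-7/2)·(29/3) = 203/6.
New z = 87/2 + (203/6) = 232/3.

232/3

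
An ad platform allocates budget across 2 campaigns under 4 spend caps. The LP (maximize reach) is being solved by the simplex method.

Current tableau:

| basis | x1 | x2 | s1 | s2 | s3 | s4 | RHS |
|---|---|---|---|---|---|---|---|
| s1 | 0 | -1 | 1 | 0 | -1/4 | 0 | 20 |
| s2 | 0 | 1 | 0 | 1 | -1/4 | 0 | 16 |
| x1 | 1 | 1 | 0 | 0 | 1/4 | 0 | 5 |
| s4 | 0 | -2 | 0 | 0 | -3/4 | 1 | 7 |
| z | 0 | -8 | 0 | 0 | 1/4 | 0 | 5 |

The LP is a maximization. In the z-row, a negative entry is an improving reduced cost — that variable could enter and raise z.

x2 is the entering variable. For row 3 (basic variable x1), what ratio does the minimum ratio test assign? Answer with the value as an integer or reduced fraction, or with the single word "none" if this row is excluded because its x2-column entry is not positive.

Ratio = RHS / (x2 entry) = 5 / 1 = 5.

5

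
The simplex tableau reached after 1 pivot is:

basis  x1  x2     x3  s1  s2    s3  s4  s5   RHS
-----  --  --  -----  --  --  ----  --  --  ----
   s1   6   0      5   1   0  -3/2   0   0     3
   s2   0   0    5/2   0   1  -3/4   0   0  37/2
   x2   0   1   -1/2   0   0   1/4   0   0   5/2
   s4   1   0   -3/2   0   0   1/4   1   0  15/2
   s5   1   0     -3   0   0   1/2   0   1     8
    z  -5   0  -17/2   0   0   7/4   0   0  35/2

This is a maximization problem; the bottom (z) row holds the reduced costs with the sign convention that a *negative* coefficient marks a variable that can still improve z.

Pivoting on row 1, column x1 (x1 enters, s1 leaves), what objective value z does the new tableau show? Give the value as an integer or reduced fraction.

Minimum ratio for x1: 3/6 = 1/2.
z changes by −(z-row coeff of x1)·ratio = −(-5)·(1/2) = 5/2.
New z = 35/2 + (5/2) = 20.

20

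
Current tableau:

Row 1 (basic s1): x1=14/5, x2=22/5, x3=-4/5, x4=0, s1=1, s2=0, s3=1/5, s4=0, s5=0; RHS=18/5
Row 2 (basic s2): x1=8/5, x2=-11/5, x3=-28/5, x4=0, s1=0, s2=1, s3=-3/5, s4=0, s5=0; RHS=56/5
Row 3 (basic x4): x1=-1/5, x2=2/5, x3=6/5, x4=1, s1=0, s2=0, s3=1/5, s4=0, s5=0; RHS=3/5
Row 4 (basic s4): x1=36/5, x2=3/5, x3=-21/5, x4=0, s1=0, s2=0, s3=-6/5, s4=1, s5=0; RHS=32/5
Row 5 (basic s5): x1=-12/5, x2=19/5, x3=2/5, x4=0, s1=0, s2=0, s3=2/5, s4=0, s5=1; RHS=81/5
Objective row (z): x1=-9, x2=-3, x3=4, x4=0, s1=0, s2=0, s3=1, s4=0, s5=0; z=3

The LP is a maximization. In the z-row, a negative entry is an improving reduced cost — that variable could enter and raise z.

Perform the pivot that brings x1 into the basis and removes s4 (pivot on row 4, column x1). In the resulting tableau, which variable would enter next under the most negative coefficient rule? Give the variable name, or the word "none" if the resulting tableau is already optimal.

x2

Pivot element 36/5. New z-row = old z-row − (-9)·(row 4/(36/5)).
Updated z-row coefficients: x1: 0, x2: -9/4, x3: -5/4, x4: 0, s1: 0, s2: 0, s3: -1/2, s4: 5/4, s5: 0.
The most negative is -9/4 in column x2, so x2 would enter next.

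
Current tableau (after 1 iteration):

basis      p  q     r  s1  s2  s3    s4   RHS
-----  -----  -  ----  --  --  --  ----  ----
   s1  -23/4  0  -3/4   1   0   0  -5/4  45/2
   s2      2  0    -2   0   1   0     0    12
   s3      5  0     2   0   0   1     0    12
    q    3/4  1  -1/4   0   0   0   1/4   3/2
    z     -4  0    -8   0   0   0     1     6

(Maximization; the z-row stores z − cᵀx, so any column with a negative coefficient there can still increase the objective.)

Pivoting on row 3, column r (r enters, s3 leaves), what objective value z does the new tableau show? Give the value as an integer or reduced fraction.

Minimum ratio for r: 12/2 = 6.
z changes by −(z-row coeff of r)·ratio = −(-8)·6 = 48.
New z = 6 + 48 = 54.

54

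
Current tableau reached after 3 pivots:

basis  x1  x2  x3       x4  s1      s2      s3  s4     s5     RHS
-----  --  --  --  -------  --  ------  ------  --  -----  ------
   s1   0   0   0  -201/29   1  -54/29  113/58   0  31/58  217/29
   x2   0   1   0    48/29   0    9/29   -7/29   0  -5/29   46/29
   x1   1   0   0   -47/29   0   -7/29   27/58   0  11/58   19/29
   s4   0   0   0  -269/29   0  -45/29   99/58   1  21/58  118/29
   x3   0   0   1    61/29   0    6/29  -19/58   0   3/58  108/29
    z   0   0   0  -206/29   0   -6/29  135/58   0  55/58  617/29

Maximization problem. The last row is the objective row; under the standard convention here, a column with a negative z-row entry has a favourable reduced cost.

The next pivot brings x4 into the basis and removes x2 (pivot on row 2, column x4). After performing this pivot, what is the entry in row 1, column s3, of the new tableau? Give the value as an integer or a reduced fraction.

15/16

Pivot element is row 2, column x4: 48/29.
Normalize row 2: new (row 2, s3) = (-7/29)/(48/29) = -7/48.
row 1 ← row 1 − (-201/29)·(new row 2): 113/58 − (-201/29)·(-7/48) = 15/16.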